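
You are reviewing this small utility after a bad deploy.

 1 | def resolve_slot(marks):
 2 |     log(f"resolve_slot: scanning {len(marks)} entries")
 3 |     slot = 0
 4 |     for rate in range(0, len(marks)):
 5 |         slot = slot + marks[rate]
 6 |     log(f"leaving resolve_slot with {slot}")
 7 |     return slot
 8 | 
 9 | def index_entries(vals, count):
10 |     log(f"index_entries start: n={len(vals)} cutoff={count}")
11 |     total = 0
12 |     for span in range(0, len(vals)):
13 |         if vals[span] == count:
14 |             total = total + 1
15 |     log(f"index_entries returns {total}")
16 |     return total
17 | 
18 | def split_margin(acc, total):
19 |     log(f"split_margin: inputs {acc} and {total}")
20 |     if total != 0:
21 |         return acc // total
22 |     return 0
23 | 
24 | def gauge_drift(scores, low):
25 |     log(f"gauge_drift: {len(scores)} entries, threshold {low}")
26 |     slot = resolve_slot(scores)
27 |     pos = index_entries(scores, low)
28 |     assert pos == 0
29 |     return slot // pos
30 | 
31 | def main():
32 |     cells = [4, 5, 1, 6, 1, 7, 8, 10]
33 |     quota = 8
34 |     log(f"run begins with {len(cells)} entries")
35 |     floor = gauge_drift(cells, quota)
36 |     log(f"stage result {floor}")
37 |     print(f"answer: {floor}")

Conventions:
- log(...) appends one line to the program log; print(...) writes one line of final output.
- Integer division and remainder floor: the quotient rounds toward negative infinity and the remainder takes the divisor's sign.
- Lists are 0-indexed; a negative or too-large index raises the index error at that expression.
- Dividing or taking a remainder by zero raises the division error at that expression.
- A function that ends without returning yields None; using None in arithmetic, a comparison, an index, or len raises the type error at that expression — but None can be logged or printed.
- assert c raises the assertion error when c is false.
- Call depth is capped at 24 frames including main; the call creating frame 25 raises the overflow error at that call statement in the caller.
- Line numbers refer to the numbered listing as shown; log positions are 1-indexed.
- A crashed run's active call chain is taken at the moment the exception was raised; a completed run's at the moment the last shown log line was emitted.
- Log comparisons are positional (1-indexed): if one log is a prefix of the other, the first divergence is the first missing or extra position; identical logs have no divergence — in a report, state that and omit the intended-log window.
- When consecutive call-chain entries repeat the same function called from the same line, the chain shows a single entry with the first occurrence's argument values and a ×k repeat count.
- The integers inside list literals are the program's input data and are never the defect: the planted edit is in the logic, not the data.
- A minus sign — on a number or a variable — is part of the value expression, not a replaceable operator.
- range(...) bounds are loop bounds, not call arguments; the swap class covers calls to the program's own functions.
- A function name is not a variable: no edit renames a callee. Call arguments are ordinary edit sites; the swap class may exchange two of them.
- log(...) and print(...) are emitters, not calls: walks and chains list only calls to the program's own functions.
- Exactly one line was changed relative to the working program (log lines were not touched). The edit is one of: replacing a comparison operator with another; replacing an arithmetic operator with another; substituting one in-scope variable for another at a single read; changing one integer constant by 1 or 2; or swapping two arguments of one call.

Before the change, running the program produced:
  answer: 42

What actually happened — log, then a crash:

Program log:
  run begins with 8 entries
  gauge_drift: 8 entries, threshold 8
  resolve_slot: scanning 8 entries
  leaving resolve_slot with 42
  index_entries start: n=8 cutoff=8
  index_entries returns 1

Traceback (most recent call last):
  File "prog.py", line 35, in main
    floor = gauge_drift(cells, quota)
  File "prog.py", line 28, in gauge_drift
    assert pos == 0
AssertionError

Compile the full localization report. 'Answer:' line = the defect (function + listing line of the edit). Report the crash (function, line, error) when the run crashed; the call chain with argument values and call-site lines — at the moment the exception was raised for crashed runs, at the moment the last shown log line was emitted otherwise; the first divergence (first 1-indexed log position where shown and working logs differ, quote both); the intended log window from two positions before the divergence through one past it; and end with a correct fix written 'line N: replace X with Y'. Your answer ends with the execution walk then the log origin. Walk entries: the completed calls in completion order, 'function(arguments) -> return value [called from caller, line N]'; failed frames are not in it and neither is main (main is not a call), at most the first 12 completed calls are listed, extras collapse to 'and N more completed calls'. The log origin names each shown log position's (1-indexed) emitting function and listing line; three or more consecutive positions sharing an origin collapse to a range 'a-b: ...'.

Answer: the defect is in gauge_drift at line 28.
Key fact: The log ends early — 6 lines, where the working version next logs 'stage result 42'.
Crash: gauge_drift, line 28, AssertionError.
Call chain: main -> gauge_drift([4, 5, 1, 6, 1, 7, 8, 10], 8) (called at line 35).
First divergence: position 7 — after 6 matching lines the faulty run goes silent; intended next line 'stage result 42'.
Intended log window:
  5: index_entries start: n=8 cutoff=8
  6: index_entries returns 1
  7: stage result 42
Execution walk:
  resolve_slot([4, 5, 1, 6, 1, 7, 8, 10]) -> 42  [called from gauge_drift, line 26]
  index_entries([4, 5, 1, 6, 1, 7, 8, 10], 8) -> 1  [called from gauge_drift, line 27]
Log line origins:
  1 — main, line 34
  2 — gauge_drift, line 25
  3 — resolve_slot, line 2
  4 — resolve_slot, line 6
  5 — index_entries, line 10
  6 — index_entries, line 15
A correct fix: line 28: replace `==` with `>`.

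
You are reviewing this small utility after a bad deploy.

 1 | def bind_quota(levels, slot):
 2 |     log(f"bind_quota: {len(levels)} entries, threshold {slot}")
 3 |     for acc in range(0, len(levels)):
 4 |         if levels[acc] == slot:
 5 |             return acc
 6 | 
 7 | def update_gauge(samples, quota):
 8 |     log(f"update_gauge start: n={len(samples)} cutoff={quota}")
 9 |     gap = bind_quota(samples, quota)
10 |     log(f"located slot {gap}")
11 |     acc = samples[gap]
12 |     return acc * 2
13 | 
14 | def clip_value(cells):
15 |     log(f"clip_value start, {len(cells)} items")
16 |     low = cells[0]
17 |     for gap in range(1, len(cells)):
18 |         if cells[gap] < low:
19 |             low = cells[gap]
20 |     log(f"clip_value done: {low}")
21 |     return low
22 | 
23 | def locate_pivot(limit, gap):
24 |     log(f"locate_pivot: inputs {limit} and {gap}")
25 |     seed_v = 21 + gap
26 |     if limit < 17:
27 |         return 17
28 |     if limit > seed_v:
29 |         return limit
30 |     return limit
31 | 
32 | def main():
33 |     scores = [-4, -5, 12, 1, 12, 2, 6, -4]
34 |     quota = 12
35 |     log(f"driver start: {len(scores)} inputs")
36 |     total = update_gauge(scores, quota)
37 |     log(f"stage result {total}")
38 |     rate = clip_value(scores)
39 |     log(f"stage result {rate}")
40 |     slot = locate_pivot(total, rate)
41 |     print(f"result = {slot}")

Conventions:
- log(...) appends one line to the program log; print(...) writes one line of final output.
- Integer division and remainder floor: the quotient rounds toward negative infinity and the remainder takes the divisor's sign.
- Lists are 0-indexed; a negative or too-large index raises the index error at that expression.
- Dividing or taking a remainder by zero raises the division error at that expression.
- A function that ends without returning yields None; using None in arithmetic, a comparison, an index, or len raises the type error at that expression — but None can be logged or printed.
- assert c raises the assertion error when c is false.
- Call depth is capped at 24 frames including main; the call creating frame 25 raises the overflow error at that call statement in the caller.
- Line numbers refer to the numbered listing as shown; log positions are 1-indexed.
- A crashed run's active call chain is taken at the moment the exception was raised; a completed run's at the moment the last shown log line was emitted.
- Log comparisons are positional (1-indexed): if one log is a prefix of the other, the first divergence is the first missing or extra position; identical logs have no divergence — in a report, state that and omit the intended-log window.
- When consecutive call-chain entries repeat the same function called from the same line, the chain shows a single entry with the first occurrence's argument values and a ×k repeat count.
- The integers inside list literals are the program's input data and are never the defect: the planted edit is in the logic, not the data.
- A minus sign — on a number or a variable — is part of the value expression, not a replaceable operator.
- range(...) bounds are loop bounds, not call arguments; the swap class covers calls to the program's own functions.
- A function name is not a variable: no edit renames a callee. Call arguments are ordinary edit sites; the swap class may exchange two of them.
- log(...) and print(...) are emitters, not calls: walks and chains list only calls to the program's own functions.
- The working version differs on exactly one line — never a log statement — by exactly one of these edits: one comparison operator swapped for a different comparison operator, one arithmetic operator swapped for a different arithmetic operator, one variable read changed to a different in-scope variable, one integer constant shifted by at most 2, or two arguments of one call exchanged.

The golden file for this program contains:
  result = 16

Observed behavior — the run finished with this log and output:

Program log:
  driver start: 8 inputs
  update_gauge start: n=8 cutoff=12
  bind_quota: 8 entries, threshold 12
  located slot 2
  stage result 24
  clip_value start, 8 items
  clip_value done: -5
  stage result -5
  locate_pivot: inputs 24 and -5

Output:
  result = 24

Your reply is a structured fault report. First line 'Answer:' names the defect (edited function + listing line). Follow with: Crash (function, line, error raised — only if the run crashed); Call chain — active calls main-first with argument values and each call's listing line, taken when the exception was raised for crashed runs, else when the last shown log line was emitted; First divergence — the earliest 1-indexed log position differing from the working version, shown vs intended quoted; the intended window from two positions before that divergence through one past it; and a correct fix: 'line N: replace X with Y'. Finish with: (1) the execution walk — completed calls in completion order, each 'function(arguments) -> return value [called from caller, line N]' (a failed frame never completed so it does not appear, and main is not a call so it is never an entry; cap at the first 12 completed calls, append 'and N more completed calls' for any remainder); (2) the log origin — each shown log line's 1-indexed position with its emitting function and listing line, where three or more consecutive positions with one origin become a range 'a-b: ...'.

Answer: the defect is in locate_pivot at line 29.
Core observation: Nothing in the log betrays the bug — only the output does.
Call chain: main -> locate_pivot(24, -5) (called at line 40).
First divergence: none — the logs agree in full.
Execution walk:
  bind_quota([-4, -5, 12, 1, 12, 2, 6, -4], 12) -> 2  [called from update_gauge, line 9]
  update_gauge([-4, -5, 12, 1, 12, 2, 6, -4], 12) -> 24  [called from main, line 36]
  clip_value([-4, -5, 12, 1, 12, 2, 6, -4]) -> -5  [called from main, line 38]
  locate_pivot(24, -5) -> 24  [called from main, line 40]
Log origins:
  1 — main, line 35
  2 — update_gauge, line 8
  3 — bind_quota, line 2
  4 — update_gauge, line 10
  5 — main, line 37
  6 — clip_value, line 15
  7 — clip_value, line 20
  8 — main, line 39
  9 — locate_pivot, line 24
A correct fix: line 29: replace `limit` with `seed_v`.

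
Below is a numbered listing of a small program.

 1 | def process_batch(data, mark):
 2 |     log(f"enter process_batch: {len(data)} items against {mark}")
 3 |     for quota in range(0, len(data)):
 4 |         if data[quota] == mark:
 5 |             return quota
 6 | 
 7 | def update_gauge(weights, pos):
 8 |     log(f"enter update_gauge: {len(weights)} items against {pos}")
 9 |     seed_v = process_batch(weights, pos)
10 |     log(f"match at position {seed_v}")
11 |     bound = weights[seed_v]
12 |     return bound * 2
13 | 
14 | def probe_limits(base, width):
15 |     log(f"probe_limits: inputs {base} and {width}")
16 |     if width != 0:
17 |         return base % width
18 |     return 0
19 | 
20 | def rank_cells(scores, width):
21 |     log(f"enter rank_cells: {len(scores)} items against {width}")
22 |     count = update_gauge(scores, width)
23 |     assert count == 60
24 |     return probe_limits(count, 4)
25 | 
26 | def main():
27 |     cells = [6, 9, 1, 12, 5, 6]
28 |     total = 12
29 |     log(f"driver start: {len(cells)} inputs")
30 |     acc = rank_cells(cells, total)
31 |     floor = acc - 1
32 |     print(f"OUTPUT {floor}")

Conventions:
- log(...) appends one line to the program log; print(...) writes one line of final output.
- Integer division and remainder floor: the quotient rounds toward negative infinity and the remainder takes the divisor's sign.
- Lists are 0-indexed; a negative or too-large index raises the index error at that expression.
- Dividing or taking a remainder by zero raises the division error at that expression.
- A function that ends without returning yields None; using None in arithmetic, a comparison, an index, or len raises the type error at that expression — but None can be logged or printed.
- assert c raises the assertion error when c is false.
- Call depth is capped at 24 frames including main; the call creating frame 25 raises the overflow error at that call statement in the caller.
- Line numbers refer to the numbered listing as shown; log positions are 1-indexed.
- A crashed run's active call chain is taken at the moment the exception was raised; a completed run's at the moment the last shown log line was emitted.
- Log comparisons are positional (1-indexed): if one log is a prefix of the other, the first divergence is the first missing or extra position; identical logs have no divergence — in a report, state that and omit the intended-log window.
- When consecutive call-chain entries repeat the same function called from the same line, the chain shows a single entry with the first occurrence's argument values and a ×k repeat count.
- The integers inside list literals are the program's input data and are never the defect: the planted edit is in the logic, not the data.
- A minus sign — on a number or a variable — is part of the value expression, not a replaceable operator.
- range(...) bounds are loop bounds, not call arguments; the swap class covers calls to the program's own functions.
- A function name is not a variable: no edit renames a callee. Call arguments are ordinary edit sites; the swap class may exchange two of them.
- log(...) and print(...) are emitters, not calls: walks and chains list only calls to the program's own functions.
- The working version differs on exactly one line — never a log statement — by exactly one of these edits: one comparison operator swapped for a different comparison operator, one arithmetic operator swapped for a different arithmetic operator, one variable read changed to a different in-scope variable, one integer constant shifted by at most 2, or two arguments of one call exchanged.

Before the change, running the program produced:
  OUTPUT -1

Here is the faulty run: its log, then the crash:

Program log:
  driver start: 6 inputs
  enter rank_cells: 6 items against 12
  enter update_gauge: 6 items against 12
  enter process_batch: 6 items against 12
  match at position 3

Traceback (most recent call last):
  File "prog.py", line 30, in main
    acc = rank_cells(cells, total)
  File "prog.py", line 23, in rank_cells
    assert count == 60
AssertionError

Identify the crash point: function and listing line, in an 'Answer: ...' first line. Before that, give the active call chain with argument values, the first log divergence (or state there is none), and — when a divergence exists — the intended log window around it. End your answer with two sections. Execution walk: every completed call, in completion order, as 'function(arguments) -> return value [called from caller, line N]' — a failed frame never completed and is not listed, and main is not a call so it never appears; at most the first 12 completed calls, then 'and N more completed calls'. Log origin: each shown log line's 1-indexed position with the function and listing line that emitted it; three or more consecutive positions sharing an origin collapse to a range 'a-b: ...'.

Answer: the error was raised in rank_cells, line 23.
Key observation: After 5 matching log lines the faulty run goes silent, while the working version continues with 'probe_limits: inputs 24 and 4'.
Call chain: main -> rank_cells([6, 9, 1, 12, 5, 6], 12) (called at line 30).
First divergence: position 6 — after 5 matching lines the faulty run goes silent; intended next line 'probe_limits: inputs 24 and 4'.
Intended log window:
  4: enter process_batch: 6 items against 12
  5: match at position 3
  6: probe_limits: inputs 24 and 4
Execution walk:
  process_batch([6, 9, 1, 12, 5, 6], 12) -> 3  [called from update_gauge, line 9]
  update_gauge([6, 9, 1, 12, 5, 6], 12) -> 24  [called from rank_cells, line 22]
Origin of each log line:
  1 — main, line 29
  2 — rank_cells, line 21
  3 — update_gauge, line 8
  4 — process_batch, line 2
  5 — update_gauge, line 10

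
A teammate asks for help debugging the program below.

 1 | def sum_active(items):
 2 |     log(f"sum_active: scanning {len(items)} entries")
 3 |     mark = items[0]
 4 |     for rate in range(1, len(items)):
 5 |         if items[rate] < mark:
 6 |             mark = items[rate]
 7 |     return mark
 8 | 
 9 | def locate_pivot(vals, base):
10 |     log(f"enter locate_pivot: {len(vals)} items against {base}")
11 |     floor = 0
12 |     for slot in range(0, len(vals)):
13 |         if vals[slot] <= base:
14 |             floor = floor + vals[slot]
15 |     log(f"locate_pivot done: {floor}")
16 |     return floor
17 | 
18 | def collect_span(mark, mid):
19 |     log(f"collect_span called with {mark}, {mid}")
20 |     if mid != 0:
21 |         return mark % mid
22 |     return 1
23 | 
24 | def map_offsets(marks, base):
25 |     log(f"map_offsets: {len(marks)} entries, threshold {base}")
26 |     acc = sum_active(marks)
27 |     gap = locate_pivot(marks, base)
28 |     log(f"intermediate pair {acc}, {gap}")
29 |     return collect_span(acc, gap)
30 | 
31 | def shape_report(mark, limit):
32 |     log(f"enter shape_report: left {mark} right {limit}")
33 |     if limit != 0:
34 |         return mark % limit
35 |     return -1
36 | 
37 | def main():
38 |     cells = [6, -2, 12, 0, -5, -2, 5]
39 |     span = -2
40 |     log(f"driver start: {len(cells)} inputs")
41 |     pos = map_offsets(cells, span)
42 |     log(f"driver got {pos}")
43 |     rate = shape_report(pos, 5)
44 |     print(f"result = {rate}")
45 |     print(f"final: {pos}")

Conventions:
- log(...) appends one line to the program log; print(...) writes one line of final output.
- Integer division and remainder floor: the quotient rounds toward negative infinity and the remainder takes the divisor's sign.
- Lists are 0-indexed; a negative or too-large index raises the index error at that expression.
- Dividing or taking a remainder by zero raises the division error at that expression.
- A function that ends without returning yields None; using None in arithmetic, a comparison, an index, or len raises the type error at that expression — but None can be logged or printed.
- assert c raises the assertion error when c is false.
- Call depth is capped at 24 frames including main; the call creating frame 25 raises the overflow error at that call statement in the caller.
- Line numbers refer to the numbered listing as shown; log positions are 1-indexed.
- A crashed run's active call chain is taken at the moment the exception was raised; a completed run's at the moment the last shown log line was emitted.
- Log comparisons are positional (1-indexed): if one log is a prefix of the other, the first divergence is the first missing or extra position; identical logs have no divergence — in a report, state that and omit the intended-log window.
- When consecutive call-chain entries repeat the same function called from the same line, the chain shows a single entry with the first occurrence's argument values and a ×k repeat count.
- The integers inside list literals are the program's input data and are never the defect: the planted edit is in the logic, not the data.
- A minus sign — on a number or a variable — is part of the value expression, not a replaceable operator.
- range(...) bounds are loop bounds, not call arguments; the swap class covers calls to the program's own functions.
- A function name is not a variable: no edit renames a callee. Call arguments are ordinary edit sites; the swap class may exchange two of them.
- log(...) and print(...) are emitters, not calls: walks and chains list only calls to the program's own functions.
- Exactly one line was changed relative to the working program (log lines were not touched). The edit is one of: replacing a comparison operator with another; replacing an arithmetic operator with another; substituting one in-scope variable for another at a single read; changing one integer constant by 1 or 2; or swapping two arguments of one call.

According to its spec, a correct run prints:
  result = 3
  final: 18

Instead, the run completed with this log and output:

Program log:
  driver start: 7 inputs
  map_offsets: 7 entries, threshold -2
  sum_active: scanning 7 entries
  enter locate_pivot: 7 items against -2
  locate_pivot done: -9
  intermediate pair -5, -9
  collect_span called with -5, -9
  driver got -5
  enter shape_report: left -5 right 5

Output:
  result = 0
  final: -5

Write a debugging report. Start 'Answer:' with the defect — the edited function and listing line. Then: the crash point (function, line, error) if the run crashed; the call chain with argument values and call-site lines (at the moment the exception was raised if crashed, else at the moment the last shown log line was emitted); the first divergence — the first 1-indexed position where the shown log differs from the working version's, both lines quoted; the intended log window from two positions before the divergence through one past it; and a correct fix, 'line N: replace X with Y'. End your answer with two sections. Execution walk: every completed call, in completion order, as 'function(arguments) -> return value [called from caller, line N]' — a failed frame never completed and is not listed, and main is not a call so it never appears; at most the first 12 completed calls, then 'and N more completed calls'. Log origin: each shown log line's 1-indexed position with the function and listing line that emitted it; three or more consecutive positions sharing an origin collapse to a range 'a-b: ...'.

Answer: the defect is in locate_pivot at line 13.
The tell: The earliest visible damage is log position 5 — 'locate_pivot done: -9' rather than the intended 'locate_pivot done: 23'.
Call chain: main -> shape_report(-5, 5) (called at line 43).
First divergence: position 5 — shown 'locate_pivot done: -9', intended 'locate_pivot done: 23'.
Intended log window:
  3: sum_active: scanning 7 entries
  4: enter locate_pivot: 7 items against -2
  5: locate_pivot done: 23
  6: intermediate pair -5, 23
Execution walk:
  sum_active([6, -2, 12, 0, -5, -2, 5]) -> -5  [called from map_offsets, line 26]
  locate_pivot([6, -2, 12, 0, -5, -2, 5], -2) -> -9  [called from map_offsets, line 27]
  collect_span(-5, -9) -> -5  [called from map_offsets, line 29]
  map_offsets([6, -2, 12, 0, -5, -2, 5], -2) -> -5  [called from main, line 41]
  shape_report(-5, 5) -> 0  [called from main, line 43]
Origin of each log line:
  1: from main, line 40
  2: from map_offsets, line 25
  3: from sum_active, line 2
  4: from locate_pivot, line 10
  5: from locate_pivot, line 15
  6: from map_offsets, line 28
  7: from collect_span, line 19
  8: from main, line 42
  9: from shape_report, line 32
A correct fix: line 13: replace `<=` with `>`.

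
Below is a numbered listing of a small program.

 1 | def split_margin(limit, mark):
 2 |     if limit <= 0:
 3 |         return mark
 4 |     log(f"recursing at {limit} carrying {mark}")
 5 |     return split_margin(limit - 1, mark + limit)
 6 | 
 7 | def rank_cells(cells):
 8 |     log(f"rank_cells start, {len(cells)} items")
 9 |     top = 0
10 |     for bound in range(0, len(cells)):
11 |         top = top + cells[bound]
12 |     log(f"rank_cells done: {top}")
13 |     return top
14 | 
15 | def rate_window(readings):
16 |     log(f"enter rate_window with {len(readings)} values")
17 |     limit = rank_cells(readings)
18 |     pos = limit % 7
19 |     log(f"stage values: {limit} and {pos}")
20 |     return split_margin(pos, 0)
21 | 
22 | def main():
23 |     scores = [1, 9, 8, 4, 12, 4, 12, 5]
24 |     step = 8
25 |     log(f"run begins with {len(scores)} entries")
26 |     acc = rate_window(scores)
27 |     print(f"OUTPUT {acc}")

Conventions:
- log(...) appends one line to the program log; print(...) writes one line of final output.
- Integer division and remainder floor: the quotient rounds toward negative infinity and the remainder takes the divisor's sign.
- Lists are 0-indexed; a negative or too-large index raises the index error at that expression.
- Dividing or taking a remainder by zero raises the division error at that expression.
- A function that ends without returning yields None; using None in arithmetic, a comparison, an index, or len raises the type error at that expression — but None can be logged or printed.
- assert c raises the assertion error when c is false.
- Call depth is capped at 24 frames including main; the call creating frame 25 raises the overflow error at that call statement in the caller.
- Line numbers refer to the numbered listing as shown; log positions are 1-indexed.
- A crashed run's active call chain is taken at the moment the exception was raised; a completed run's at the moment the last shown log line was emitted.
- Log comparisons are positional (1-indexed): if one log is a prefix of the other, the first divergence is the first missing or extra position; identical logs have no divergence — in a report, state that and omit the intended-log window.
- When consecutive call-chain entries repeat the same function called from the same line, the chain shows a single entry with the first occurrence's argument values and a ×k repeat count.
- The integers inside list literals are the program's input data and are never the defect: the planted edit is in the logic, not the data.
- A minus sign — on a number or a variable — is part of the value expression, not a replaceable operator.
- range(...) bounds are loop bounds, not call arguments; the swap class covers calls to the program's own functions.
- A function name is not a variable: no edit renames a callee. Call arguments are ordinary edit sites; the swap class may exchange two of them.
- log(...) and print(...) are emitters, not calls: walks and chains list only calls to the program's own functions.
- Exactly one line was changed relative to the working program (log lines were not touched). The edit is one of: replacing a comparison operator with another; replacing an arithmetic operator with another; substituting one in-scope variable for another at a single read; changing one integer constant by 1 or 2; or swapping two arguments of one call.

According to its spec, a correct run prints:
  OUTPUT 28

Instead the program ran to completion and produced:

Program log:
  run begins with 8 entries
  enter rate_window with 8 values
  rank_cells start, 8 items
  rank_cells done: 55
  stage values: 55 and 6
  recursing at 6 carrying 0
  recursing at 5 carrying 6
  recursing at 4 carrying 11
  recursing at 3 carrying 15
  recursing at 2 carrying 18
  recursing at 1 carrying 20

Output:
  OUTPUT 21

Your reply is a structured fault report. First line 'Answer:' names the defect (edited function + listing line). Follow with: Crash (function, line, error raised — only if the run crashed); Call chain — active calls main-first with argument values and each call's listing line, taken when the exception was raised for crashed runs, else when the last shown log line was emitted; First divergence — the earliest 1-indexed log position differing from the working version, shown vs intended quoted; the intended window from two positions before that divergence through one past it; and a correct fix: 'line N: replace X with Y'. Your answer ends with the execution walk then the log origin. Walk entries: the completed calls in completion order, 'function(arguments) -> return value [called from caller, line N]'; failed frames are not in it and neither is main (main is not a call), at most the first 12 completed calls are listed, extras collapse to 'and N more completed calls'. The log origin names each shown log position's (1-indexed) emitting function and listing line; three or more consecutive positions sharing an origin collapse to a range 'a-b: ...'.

Answer: the defect is in rate_window at line 18.
The tell: Everything matches until log position 5, which reads 'stage values: 55 and 6' in place of 'stage values: 55 and 7'.
Call chain: main -> rate_window([1, 9, 8, 4, 12, 4, 12, 5]) (called at line 26) -> split_margin(6, 0) (called at line 20) -> split_margin(5, 6) (called at line 5) ×5.
First divergence: position 5 — shown 'stage values: 55 and 6', intended 'stage values: 55 and 7'.
Intended log window:
  3: rank_cells start, 8 items
  4: rank_cells done: 55
  5: stage values: 55 and 7
  6: recursing at 7 carrying 0
Execution walk:
  rank_cells([1, 9, 8, 4, 12, 4, 12, 5]) -> 55  [called from rate_window, line 17]
  split_margin(0, 21) -> 21  [called from split_margin, line 5]
  split_margin(1, 20) -> 21  [called from split_margin, line 5]
  split_margin(2, 18) -> 21  [called from split_margin, line 5]
  split_margin(3, 15) -> 21  [called from split_margin, line 5]
  split_margin(4, 11) -> 21  [called from split_margin, line 5]
  split_margin(5, 6) -> 21  [called from split_margin, line 5]
  split_margin(6, 0) -> 21  [called from rate_window, line 20]
  rate_window([1, 9, 8, 4, 12, 4, 12, 5]) -> 21  [called from main, line 26]
Log origin:
  1: emitted by main (line 25)
  2: emitted by rate_window (line 16)
  3: emitted by rank_cells (line 8)
  4: emitted by rank_cells (line 12)
  5: emitted by rate_window (line 19)
  6-11: emitted by split_margin (line 4)
A correct fix: line 18: replace `7` with `8`.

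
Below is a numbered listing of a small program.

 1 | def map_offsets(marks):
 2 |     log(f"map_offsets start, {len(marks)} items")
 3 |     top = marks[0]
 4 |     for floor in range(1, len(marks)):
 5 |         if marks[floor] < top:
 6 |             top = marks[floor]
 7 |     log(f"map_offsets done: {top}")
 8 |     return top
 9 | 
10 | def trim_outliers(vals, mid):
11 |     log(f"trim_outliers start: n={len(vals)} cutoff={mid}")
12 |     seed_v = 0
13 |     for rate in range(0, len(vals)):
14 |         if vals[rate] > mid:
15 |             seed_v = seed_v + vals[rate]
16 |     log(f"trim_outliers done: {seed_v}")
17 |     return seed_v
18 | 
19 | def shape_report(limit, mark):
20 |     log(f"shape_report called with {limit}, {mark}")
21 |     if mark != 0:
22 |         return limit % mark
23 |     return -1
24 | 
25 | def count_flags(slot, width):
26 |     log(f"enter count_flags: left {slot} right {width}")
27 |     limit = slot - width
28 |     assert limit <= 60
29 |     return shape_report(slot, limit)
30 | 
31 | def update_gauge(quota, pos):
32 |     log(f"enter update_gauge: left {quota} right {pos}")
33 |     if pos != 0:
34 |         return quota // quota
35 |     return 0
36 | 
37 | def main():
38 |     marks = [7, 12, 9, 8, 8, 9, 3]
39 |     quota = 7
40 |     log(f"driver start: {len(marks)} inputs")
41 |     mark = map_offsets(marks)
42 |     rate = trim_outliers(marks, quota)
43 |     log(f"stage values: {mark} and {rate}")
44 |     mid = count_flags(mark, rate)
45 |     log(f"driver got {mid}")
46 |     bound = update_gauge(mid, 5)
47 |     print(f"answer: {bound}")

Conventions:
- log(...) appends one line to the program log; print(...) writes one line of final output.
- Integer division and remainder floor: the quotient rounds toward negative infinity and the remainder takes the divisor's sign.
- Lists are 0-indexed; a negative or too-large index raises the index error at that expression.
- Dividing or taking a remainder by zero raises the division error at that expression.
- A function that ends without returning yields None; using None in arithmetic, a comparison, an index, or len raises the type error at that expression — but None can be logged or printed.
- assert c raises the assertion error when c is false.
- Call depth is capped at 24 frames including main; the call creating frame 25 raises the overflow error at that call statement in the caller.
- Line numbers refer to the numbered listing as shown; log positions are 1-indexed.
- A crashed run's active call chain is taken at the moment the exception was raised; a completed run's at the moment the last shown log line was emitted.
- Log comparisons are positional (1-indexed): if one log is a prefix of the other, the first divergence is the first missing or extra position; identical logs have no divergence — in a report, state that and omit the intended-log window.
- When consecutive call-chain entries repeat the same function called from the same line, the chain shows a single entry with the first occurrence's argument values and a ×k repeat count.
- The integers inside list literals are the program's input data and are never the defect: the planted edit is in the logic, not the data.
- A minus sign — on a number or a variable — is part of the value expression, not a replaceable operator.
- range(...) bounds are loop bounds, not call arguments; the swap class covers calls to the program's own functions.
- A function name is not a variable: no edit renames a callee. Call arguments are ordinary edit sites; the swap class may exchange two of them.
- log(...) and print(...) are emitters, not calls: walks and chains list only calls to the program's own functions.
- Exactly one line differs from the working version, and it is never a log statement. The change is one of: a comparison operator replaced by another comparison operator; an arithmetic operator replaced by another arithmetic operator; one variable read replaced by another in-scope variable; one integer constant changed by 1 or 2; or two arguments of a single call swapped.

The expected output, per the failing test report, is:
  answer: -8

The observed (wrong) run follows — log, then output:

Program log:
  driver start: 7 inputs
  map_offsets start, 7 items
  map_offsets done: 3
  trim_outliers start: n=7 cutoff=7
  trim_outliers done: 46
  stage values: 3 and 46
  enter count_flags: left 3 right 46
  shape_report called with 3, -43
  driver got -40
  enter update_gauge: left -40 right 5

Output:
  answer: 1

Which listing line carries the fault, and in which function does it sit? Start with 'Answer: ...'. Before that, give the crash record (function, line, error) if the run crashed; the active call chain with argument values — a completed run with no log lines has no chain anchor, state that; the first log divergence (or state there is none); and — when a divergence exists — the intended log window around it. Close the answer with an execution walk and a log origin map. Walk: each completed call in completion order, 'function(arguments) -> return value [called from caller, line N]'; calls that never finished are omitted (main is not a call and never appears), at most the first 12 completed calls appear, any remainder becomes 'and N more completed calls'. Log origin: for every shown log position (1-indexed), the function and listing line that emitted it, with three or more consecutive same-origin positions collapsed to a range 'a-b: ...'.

Answer: the defect is in update_gauge at line 34.
The tell: No log line changed; the fault shows up purely in the output.
Call chain: main -> update_gauge(-40, 5) (called at line 46).
First divergence: there is none — every log position agrees.
Execution walk:
  map_offsets([7, 12, 9, 8, 8, 9, 3]) -> 3  [called from main, line 41]
  trim_outliers([7, 12, 9, 8, 8, 9, 3], 7) -> 46  [called from main, line 42]
  shape_report(3, -43) -> -40  [called from count_flags, line 29]
  count_flags(3, 46) -> -40  [called from main, line 44]
  update_gauge(-40, 5) -> 1  [called from main, line 46]
Origin of each log line:
  1 — main, line 40
  2 — map_offsets, line 2
  3 — map_offsets, line 7
  4 — trim_outliers, line 11
  5 — trim_outliers, line 16
  6 — main, line 43
  7 — count_flags, line 26
  8 — shape_report, line 20
  9 — main, line 45
  10 — update_gauge, line 32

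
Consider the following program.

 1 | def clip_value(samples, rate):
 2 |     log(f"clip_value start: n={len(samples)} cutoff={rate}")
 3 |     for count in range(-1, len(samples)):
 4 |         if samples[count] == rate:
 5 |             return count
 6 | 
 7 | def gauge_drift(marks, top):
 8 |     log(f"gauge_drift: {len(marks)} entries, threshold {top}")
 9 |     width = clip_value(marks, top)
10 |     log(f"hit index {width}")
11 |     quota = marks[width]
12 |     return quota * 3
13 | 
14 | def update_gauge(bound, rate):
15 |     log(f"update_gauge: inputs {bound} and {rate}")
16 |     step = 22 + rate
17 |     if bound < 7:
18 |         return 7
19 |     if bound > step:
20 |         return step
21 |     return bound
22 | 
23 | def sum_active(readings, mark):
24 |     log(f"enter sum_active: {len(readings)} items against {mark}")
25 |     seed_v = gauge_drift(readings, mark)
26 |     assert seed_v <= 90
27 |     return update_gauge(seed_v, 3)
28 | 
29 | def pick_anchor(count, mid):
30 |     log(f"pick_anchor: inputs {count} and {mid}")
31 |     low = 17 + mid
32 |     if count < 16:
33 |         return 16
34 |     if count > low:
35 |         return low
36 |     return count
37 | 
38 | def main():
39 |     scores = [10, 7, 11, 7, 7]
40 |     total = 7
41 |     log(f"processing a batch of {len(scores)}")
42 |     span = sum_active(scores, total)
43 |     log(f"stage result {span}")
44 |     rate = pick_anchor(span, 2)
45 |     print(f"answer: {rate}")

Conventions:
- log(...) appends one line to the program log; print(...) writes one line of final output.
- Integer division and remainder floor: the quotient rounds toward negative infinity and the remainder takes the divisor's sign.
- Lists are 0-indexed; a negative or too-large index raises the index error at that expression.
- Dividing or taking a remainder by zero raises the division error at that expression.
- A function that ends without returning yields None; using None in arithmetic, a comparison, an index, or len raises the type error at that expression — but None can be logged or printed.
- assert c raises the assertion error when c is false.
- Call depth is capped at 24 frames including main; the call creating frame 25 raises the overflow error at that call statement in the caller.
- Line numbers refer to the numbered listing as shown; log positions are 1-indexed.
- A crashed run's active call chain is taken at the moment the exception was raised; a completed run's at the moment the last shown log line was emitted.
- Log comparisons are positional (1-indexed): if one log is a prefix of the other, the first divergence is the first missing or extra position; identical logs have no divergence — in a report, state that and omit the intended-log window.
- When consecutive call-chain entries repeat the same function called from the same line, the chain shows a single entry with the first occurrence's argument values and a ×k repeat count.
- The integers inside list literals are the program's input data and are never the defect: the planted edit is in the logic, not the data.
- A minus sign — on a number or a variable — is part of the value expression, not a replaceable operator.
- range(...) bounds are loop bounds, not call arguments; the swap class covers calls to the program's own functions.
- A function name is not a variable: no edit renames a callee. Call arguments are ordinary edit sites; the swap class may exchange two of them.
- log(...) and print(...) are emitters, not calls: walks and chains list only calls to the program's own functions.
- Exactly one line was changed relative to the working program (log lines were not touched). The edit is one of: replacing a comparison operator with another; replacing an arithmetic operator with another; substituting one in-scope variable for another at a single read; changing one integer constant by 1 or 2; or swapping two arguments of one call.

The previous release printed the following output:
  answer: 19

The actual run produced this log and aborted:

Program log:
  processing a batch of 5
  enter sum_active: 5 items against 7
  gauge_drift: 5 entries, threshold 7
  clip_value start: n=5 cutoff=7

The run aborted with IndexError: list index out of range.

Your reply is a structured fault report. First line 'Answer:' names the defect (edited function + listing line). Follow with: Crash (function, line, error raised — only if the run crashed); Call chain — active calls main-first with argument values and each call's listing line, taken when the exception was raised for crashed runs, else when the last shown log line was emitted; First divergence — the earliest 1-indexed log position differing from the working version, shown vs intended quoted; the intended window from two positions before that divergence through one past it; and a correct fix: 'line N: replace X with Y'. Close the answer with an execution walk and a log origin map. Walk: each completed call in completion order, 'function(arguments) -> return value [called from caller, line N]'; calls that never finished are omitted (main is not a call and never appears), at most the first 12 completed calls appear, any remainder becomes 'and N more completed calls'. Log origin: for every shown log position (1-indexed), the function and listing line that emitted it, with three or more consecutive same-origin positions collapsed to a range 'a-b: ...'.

Answer: the defect is in clip_value at line 3.
Key observation: A complete run would log 'hit index 1' next, but this one stopped at 4 lines.
Crash: clip_value, line 4, IndexError.
Call chain: main -> sum_active([10, 7, 11, 7, 7], 7) (called at line 42) -> gauge_drift([10, 7, 11, 7, 7], 7) (called at line 25) -> clip_value([10, 7, 11, 7, 7], 7) (called at line 9).
First divergence: position 5 — after 4 matching lines the faulty run goes silent; intended next line 'hit index 1'.
Intended log window:
  3: gauge_drift: 5 entries, threshold 7
  4: clip_value start: n=5 cutoff=7
  5: hit index 1
  6: update_gauge: inputs 21 and 3
Execution walk:
  (no call completed)
Origin of each log line:
  1: logged in main at line 41
  2: logged in sum_active at line 24
  3: logged in gauge_drift at line 8
  4: logged in clip_value at line 2
A correct fix: line 3: replace `-1` with `0`.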